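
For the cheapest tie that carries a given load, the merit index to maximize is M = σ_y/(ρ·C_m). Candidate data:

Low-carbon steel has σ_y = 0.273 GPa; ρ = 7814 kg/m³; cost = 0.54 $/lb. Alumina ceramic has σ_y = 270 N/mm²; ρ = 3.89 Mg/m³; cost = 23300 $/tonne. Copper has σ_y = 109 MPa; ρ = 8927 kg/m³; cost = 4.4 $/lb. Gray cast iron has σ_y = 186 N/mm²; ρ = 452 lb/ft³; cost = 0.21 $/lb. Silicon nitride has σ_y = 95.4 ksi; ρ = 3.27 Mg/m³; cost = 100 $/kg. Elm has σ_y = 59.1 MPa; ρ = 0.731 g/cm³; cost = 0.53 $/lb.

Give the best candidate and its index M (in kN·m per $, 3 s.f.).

Convert each candidate to consistent units, then evaluate M:
  low-carbon steel: σ_y = 273.0 MPa, ρ = 7814 kg/m³, cost = 1.190 $/kg
  alumina ceramic: σ_y = 270.0 MPa, ρ = 3890 kg/m³, cost = 23.30 $/kg
  copper: σ_y = 109.0 MPa, ρ = 8927 kg/m³, cost = 9.700 $/kg
  gray cast iron: σ_y = 186.0 MPa, ρ = 7240 kg/m³, cost = 0.4630 $/kg
  silicon nitride: σ_y = 657.8 MPa, ρ = 3270 kg/m³, cost = 100.0 $/kg
  elm: σ_y = 59.10 MPa, ρ = 731.0 kg/m³, cost = 1.168 $/kg
  elm: M = 69.2 kN·m per $
  gray cast iron: M = 55.5 kN·m per $
  low-carbon steel: M = 29.3 kN·m per $
  alumina ceramic: M = 2.98 kN·m per $
  silicon nitride: M = 2.01 kN·m per $
  copper: M = 1.26 kN·m per $
Elm has the largest M.

elm, M = 69.2 kN·m per $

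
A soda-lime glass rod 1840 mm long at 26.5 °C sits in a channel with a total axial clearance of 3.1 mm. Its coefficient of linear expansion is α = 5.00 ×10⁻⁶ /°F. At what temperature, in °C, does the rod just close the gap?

α = 5.00×10⁻⁶/°F × 9/5 = 9.00×10⁻⁶/K.
α·L₀·ΔT = 3.1 mm ⇒ ΔT = 3.1 / (9.00×10⁻⁶ × 1840.0) = 187.2 K.
T = 26.5 + 187.2 = 213.7 °C.

214 °C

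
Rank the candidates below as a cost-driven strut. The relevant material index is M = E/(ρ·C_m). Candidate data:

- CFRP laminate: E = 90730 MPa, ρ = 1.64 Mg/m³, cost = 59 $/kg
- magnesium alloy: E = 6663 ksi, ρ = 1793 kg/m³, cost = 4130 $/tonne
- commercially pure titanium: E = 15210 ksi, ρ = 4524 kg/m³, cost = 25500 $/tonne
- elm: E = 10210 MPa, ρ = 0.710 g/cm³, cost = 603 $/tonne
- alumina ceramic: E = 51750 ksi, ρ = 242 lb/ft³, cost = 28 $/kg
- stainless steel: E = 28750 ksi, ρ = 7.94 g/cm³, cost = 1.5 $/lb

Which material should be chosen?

Putting every candidate on a common basis:
  CFRP laminate: E = 90.73 GPa, ρ = 1640 kg/m³, cost = 59.00 $/kg
  magnesium alloy: E = 45.94 GPa, ρ = 1793 kg/m³, cost = 4.130 $/kg
  commercially pure titanium: E = 104.9 GPa, ρ = 4524 kg/m³, cost = 25.50 $/kg
  elm: E = 10.21 GPa, ρ = 710.0 kg/m³, cost = 0.6030 $/kg
  alumina ceramic: E = 356.8 GPa, ρ = 3876 kg/m³, cost = 28.00 $/kg
  stainless steel: E = 198.2 GPa, ρ = 7940 kg/m³, cost = 3.307 $/kg
  elm: M = 23.8 MN·m per $
  stainless steel: M = 7.55 MN·m per $
  magnesium alloy: M = 6.20 MN·m per $
  alumina ceramic: M = 3.29 MN·m per $
  CFRP laminate: M = 0.938 MN·m per $
  commercially pure titanium: M = 0.909 MN·m per $
Elm has the largest M.

elm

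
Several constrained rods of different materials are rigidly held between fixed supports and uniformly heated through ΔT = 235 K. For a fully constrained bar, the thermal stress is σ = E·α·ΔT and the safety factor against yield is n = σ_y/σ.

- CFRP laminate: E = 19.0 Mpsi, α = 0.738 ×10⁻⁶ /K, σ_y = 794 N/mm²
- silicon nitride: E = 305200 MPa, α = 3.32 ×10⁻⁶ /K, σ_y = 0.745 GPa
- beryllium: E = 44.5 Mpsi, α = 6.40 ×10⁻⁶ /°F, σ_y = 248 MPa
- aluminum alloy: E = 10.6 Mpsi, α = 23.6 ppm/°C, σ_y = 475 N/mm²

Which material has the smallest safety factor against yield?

With everything in SI (GPa, ×10⁻⁶/K, MPa):
  CFRP laminate: E = 131.0, α = 0.738, σ_y = 794.0 → σ = 22.7 MPa, n = 34.9
  silicon nitride: E = 305.2, α = 3.32, σ_y = 745.0 → σ = 238 MPa, n = 3.13
  beryllium: E = 306.8, α = 11.5, σ_y = 248.0 → σ = 831 MPa, n = 0.299
  aluminum alloy: E = 73.08, α = 23.6, σ_y = 475.0 → σ = 405 MPa, n = 1.17
Smallest n: beryllium with n = 0.299.

beryllium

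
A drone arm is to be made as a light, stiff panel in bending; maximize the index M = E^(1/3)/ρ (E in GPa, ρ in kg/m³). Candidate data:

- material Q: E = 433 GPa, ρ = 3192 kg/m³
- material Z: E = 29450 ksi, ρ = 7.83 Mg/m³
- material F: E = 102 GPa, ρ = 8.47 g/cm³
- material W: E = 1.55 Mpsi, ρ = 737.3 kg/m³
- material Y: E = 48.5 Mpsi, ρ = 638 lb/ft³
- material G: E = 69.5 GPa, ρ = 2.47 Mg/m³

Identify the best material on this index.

Putting every candidate on a common basis:
  material Q: E = 433.0 GPa, ρ = 3192 kg/m³
  material Z: E = 203.1 GPa, ρ = 7830 kg/m³
  material F: E = 102.0 GPa, ρ = 8470 kg/m³
  material W: E = 10.69 GPa, ρ = 737.3 kg/m³
  material Y: E = 334.4 GPa, ρ = 10220 kg/m³
  material G: E = 69.50 GPa, ρ = 2470 kg/m³
  material W: M = 2.99×10⁻³
  material Q: M = 2.37×10⁻³
  material G: M = 1.66×10⁻³
  material Z: M = 0.751×10⁻³
  material Y: M = 0.679×10⁻³
  material F: M = 0.552×10⁻³
Highest index: material W.

material W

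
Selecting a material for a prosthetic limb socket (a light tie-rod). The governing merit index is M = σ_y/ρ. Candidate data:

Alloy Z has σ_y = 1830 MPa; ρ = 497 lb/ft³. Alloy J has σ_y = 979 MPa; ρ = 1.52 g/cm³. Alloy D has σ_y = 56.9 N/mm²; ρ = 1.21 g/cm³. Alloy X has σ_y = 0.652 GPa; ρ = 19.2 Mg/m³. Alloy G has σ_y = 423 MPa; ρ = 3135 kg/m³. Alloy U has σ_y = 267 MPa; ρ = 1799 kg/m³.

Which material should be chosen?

alloy J

Putting every candidate on a common basis:
  alloy Z: σ_y = 1830 MPa, ρ = 7961 kg/m³
  alloy J: σ_y = 979.0 MPa, ρ = 1520 kg/m³
  alloy D: σ_y = 56.90 MPa, ρ = 1210 kg/m³
  alloy X: σ_y = 652.0 MPa, ρ = 19200 kg/m³
  alloy G: σ_y = 423.0 MPa, ρ = 3135 kg/m³
  alloy U: σ_y = 267.0 MPa, ρ = 1799 kg/m³
  alloy J: M = 644 kN·m/kg
  alloy Z: M = 230 kN·m/kg
  alloy U: M = 148 kN·m/kg
  alloy G: M = 135 kN·m/kg
  alloy D: M = 47.0 kN·m/kg
  alloy X: M = 34.0 kN·m/kg
Alloy J ranks first.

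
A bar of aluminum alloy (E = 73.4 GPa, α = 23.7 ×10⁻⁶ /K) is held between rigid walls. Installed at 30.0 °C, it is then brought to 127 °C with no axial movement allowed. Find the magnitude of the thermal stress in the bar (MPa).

ΔT = 97.00 K. Constrained thermal stress σ = E·α·ΔT = 73.40×10³ MPa × 23.7×10⁻⁶ × 97.00 = 169 MPa (compressive).

169 MPa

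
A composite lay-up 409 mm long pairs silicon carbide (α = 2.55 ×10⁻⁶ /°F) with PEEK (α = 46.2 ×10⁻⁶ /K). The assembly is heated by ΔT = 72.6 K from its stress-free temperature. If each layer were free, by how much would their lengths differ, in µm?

silicon carbide: α = 2.55×10⁻⁶/°F × 9/5 = 4.59×10⁻⁶/K.
Δα = |4.59 − 46.2|×10⁻⁶/K = 41.6×10⁻⁶/K.
ΔL_mismatch = Δα·L·ΔT = 41.6×10⁻⁶ × 409.0 mm × 72.6 K = 1240 µm.

1240 µm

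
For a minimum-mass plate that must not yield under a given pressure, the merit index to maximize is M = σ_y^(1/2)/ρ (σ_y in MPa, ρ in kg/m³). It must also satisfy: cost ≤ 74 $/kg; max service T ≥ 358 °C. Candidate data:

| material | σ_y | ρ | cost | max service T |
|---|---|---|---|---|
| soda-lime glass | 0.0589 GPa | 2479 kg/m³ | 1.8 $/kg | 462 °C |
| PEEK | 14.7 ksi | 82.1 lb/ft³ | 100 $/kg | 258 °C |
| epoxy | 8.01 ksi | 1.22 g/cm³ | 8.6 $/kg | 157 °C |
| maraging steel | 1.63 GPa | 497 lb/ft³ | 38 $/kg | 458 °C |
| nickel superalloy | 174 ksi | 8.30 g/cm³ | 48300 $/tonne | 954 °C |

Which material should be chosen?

Screen on constraints: cost ≤ 74 $/kg; max service T ≥ 358 °C. Survivors: soda-lime glass, maraging steel, nickel superalloy.
Convert each candidate to consistent units, then evaluate M:
  soda-lime glass: σ_y = 58.90 MPa, ρ = 2479 kg/m³
  maraging steel: σ_y = 1630 MPa, ρ = 7961 kg/m³
  nickel superalloy: σ_y = 1200 MPa, ρ = 8300 kg/m³
  maraging steel: M = 5.07×10⁻³
  nickel superalloy: M = 4.17×10⁻³
  soda-lime glass: M = 3.10×10⁻³
Maraging steel ranks first.

maraging steel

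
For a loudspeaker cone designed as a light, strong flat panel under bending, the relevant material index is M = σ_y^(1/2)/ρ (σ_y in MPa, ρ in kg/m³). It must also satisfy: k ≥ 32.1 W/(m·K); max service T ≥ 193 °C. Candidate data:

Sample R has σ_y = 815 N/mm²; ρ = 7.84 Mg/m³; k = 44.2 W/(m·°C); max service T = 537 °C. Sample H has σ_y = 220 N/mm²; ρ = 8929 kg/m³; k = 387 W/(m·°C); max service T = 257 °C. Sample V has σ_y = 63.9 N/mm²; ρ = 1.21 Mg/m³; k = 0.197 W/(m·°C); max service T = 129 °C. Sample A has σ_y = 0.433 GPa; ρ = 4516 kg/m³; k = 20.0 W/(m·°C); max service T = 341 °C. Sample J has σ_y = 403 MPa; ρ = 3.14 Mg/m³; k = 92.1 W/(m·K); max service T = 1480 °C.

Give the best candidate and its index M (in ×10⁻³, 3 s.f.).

sample J, M = 6.39×10⁻³

Screen on constraints: k ≥ 32.1 W/(m·K); max service T ≥ 193 °C. Survivors: sample R, sample H, sample J.
Putting every candidate on a common basis:
  sample R: σ_y = 815.0 MPa, ρ = 7840 kg/m³
  sample H: σ_y = 220.0 MPa, ρ = 8929 kg/m³
  sample J: σ_y = 403.0 MPa, ρ = 3140 kg/m³
  sample J: M = 6.39×10⁻³
  sample R: M = 3.64×10⁻³
  sample H: M = 1.66×10⁻³
Sample J ranks first.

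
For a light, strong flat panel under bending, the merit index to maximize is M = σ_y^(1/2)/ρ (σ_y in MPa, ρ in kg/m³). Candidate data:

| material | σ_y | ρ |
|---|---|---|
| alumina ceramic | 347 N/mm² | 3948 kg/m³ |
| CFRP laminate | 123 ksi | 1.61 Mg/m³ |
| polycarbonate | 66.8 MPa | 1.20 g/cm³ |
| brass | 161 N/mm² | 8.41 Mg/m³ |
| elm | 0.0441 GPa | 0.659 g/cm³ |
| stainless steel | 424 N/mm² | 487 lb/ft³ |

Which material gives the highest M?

Normalizing units and computing the index:
  alumina ceramic: σ_y = 347.0 MPa, ρ = 3948 kg/m³
  CFRP laminate: σ_y = 848.1 MPa, ρ = 1610 kg/m³
  polycarbonate: σ_y = 66.80 MPa, ρ = 1200 kg/m³
  brass: σ_y = 161.0 MPa, ρ = 8410 kg/m³
  elm: σ_y = 44.10 MPa, ρ = 659.0 kg/m³
  stainless steel: σ_y = 424.0 MPa, ρ = 7801 kg/m³
  CFRP laminate: M = 18.1×10⁻³
  elm: M = 10.1×10⁻³
  polycarbonate: M = 6.81×10⁻³
  alumina ceramic: M = 4.72×10⁻³
  stainless steel: M = 2.64×10⁻³
  brass: M = 1.51×10⁻³
The maximum is for CFRP laminate.

CFRP laminate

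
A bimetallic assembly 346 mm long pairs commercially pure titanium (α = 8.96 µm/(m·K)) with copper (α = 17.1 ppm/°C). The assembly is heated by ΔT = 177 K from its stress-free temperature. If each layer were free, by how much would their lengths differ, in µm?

499 µm

Δα = |8.96 − 17.1|×10⁻⁶/K = 8.14×10⁻⁶/K.
ΔL_mismatch = Δα·L·ΔT = 8.14×10⁻⁶ × 346.0 mm × 177.0 K = 499 µm.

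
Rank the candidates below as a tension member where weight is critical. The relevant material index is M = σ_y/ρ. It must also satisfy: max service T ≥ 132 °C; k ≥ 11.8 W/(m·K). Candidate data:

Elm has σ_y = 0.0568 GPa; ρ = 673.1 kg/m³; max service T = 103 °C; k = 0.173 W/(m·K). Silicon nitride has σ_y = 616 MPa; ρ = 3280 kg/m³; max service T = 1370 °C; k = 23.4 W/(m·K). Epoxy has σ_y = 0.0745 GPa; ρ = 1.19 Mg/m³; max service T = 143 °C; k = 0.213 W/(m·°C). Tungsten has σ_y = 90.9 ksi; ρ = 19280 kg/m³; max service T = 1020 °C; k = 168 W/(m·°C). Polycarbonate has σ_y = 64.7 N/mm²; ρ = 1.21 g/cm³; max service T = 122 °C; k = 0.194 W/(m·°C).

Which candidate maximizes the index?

Screen on constraints: max service T ≥ 132 °C; k ≥ 11.8 W/(m·K). Survivors: silicon nitride, tungsten.
Normalizing units and computing the index:
  silicon nitride: σ_y = 616.0 MPa, ρ = 3280 kg/m³
  tungsten: σ_y = 626.7 MPa, ρ = 19280 kg/m³
  silicon nitride: M = 188 kN·m/kg
  tungsten: M = 32.5 kN·m/kg
Silicon nitride has the largest M.

silicon nitride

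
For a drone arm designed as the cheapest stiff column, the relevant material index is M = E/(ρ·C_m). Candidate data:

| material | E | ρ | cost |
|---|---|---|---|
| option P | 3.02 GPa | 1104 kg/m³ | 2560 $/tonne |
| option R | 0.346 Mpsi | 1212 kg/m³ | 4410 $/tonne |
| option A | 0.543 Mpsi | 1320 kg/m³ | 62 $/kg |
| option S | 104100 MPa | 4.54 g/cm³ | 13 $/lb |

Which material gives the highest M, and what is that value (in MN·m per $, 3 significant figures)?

option P, M = 1.07 MN·m per $

Convert each candidate to consistent units, then evaluate M:
  option P: E = 3.020 GPa, ρ = 1104 kg/m³, cost = 2.560 $/kg
  option R: E = 2.386 GPa, ρ = 1212 kg/m³, cost = 4.410 $/kg
  option A: E = 3.744 GPa, ρ = 1320 kg/m³, cost = 62.00 $/kg
  option S: E = 104.1 GPa, ρ = 4540 kg/m³, cost = 28.66 $/kg
  option P: M = 1.07 MN·m per $
  option S: M = 0.800 MN·m per $
  option R: M = 0.446 MN·m per $
  option A: M = 0.0457 MN·m per $
Option P ranks first.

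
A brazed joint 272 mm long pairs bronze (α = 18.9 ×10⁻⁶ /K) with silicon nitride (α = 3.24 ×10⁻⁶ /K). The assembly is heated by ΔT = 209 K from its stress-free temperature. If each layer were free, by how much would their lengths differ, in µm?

Δα = |18.9 − 3.24|×10⁻⁶/K = 15.7×10⁻⁶/K.
ΔL_mismatch = Δα·L·ΔT = 15.7×10⁻⁶ × 272.0 mm × 209.0 K = 890 µm.

890 µm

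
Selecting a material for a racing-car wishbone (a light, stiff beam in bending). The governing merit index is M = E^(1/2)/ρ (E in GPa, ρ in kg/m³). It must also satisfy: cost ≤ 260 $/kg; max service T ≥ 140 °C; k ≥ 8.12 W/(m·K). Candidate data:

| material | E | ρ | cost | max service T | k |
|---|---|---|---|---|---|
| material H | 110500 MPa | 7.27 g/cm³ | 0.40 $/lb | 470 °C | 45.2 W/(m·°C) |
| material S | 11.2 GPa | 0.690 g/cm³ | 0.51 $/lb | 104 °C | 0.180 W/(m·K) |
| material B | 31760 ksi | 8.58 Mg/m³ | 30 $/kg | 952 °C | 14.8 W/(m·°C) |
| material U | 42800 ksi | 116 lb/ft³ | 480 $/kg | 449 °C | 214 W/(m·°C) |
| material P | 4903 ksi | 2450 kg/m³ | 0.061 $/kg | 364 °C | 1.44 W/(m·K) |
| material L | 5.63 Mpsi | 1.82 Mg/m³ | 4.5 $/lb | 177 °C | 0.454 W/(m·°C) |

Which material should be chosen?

material B

Screen on constraints: cost ≤ 260 $/kg; max service T ≥ 140 °C; k ≥ 8.12 W/(m·K). Survivors: material H, material B.
After converting to SI:
  material H: E = 110.5 GPa, ρ = 7270 kg/m³
  material B: E = 219.0 GPa, ρ = 8580 kg/m³
  material B: M = 1.72×10⁻³
  material H: M = 1.45×10⁻³
Highest index: material B.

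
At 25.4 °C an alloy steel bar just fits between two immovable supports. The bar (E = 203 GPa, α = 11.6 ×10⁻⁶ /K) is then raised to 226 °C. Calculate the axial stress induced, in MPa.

ΔT = 200.6 K. Constrained thermal stress σ = E·α·ΔT = 203.0×10³ MPa × 11.6×10⁻⁶ × 200.6 = 472 MPa (compressive).

472 MPa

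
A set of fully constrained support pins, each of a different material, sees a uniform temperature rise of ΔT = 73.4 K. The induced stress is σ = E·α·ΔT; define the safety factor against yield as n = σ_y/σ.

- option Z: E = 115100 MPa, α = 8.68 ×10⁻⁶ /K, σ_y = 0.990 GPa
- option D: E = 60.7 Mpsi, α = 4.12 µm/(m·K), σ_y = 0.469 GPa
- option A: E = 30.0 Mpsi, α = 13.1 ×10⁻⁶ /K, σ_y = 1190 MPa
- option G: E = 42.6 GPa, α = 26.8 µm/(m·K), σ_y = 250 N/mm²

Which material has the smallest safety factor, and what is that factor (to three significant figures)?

Converting E to GPa, α to ×10⁻⁶/K, σ_y to MPa, then σ and n for each:
  option Z: E = 115.1, α = 8.68, σ_y = 990.0 → σ = 73.3 MPa, n = 13.5
  option D: E = 418.5, α = 4.12, σ_y = 469.0 → σ = 127 MPa, n = 3.71
  option A: E = 206.8, α = 13.1, σ_y = 1190 → σ = 199 MPa, n = 5.98
  option G: E = 42.60, α = 26.8, σ_y = 250.0 → σ = 83.8 MPa, n = 2.98
The minimum is option G at n = 2.98.

option G, n = 2.98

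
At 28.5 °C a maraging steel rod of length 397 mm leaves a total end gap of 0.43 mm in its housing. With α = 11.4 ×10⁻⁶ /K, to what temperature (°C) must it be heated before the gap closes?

124 °C

α·L₀·ΔT = 0.43 mm ⇒ ΔT = 0.43 / (11.4×10⁻⁶ × 397.0) = 95.01 K.
T = 28.5 + 95.01 = 123.5 °C.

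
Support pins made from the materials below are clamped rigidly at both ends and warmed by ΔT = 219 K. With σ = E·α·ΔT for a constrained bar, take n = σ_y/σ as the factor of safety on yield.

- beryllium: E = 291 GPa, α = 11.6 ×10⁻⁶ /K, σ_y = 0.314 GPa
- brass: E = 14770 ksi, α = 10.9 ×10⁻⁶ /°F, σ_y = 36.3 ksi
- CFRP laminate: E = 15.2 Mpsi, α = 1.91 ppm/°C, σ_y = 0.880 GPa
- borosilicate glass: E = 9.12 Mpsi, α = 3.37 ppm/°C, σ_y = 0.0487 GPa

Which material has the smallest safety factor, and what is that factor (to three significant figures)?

beryllium, n = 0.425

In consistent units (E in GPa, α in ×10⁻⁶/K, σ_y in MPa):
  beryllium: E = 291.0, α = 11.6, σ_y = 314.0 → σ = 739 MPa, n = 0.425
  brass: E = 101.8, α = 19.6, σ_y = 250.3 → σ = 438 MPa, n = 0.572
  CFRP laminate: E = 104.8, α = 1.91, σ_y = 880.0 → σ = 43.8 MPa, n = 20.1
  borosilicate glass: E = 62.88, α = 3.37, σ_y = 48.70 → σ = 46.4 MPa, n = 1.05
Beryllium has the lowest safety factor, n = 0.425.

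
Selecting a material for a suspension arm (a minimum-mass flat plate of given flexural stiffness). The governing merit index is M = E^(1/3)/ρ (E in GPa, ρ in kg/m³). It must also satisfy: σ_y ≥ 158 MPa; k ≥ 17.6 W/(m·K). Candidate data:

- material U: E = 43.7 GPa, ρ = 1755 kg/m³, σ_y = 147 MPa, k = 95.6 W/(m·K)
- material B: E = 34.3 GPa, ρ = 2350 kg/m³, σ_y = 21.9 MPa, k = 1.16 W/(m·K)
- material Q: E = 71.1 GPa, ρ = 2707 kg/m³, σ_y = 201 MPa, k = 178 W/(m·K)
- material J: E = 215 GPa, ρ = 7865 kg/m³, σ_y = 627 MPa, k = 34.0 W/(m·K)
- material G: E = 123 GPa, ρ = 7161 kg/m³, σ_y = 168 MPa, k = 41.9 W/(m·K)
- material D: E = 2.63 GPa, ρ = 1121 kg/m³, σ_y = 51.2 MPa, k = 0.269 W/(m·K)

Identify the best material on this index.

Screen on constraints: σ_y ≥ 158 MPa; k ≥ 17.6 W/(m·K). Survivors: material Q, material J, material G.
Per-candidate index values:
  material Q: M = 1.53×10⁻³
  material J: M = 0.762×10⁻³
  material G: M = 0.694×10⁻³
Material Q has the largest M.

material Q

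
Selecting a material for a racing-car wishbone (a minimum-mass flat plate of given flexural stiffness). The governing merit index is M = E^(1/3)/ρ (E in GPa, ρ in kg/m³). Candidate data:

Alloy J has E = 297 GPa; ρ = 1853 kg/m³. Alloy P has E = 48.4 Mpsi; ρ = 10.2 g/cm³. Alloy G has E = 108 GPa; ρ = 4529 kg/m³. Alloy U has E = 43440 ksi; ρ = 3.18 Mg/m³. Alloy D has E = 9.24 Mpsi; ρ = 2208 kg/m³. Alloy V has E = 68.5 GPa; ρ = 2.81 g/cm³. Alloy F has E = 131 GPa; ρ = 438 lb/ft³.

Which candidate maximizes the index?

Putting every candidate on a common basis:
  alloy J: E = 297.0 GPa, ρ = 1853 kg/m³
  alloy P: E = 333.7 GPa, ρ = 10200 kg/m³
  alloy G: E = 108.0 GPa, ρ = 4529 kg/m³
  alloy U: E = 299.5 GPa, ρ = 3180 kg/m³
  alloy D: E = 63.71 GPa, ρ = 2208 kg/m³
  alloy V: E = 68.50 GPa, ρ = 2810 kg/m³
  alloy F: E = 131.0 GPa, ρ = 7016 kg/m³
  alloy J: M = 3.60×10⁻³
  alloy U: M = 2.10×10⁻³
  alloy D: M = 1.81×10⁻³
  alloy V: M = 1.46×10⁻³
  alloy G: M = 1.05×10⁻³
  alloy F: M = 0.724×10⁻³
  alloy P: M = 0.680×10⁻³
Highest index: alloy J.

alloy J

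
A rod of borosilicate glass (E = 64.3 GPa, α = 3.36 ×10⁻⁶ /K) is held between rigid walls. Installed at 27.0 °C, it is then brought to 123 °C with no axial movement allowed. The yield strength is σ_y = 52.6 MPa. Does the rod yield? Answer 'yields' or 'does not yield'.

does not yield

ΔT = 96.00 K. Constrained thermal stress σ = E·α·ΔT = 64.30×10³ MPa × 3.36×10⁻⁶ × 96.00 = 20.7 MPa (compressive).
Compare to σ_y = 52.6 MPa: σ < σ_y, so it does not yield.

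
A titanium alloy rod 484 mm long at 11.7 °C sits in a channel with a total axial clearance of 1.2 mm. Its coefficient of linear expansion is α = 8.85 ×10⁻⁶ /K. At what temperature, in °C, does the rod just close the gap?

292 °C

α·L₀·ΔT = 1.2 mm ⇒ ΔT = 1.2 / (8.85×10⁻⁶ × 484.0) = 280.2 K.
T = 11.7 + 280.2 = 291.9 °C.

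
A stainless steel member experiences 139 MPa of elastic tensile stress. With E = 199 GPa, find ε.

ε = σ/E = 139 / 199000 = 6.98×10⁻⁴.

6.98×10⁻⁴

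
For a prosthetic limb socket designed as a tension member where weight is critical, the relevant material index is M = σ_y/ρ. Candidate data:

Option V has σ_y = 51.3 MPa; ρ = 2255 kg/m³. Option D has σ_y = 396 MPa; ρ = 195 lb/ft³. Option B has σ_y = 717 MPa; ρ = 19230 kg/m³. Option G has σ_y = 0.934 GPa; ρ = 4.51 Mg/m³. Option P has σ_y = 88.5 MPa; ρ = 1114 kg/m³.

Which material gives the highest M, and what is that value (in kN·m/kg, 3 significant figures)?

Normalizing units and computing the index:
  option V: σ_y = 51.30 MPa, ρ = 2255 kg/m³
  option D: σ_y = 396.0 MPa, ρ = 3124 kg/m³
  option B: σ_y = 717.0 MPa, ρ = 19230 kg/m³
  option G: σ_y = 934.0 MPa, ρ = 4510 kg/m³
  option P: σ_y = 88.50 MPa, ρ = 1114 kg/m³
  option G: M = 207 kN·m/kg
  option D: M = 127 kN·m/kg
  option P: M = 79.4 kN·m/kg
  option B: M = 37.3 kN·m/kg
  option V: M = 22.7 kN·m/kg
Highest index: option G.

option G, M = 207 kN·m/kg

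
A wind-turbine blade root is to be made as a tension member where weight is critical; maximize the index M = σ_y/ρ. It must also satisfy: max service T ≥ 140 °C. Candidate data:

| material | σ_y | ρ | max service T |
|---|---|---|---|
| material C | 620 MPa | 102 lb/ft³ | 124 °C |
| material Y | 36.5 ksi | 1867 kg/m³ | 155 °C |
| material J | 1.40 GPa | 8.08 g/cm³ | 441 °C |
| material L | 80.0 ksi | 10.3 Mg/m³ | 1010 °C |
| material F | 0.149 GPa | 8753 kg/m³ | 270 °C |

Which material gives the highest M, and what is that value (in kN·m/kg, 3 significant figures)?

material J, M = 173 kN·m/kg

Screen on constraints: max service T ≥ 140 °C. Survivors: material Y, material J, material L, material F.
Putting every candidate on a common basis:
  material Y: σ_y = 251.7 MPa, ρ = 1867 kg/m³
  material J: σ_y = 1400 MPa, ρ = 8080 kg/m³
  material L: σ_y = 551.6 MPa, ρ = 10300 kg/m³
  material F: σ_y = 149.0 MPa, ρ = 8753 kg/m³
  material J: M = 173 kN·m/kg
  material Y: M = 135 kN·m/kg
  material L: M = 53.6 kN·m/kg
  material F: M = 17.0 kN·m/kg
Highest index: material J.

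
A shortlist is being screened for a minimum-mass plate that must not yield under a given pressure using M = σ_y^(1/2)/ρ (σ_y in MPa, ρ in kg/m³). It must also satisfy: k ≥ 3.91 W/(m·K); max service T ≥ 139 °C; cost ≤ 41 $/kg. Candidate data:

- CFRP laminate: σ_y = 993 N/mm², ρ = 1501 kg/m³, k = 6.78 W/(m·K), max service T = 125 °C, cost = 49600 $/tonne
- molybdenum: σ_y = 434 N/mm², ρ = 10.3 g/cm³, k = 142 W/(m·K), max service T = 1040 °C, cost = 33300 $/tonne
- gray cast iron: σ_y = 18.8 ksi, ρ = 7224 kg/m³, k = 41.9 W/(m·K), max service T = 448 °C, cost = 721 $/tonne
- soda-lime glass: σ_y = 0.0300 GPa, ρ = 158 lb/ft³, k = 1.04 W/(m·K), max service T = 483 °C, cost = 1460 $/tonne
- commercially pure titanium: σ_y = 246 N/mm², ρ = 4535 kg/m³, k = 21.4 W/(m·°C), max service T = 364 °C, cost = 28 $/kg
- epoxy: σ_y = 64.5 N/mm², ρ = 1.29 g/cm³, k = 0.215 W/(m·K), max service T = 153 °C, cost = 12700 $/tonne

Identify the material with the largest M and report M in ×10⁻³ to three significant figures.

Screen on constraints: k ≥ 3.91 W/(m·K); max service T ≥ 139 °C; cost ≤ 41 $/kg. Survivors: molybdenum, gray cast iron, commercially pure titanium.
Putting every candidate on a common basis:
  molybdenum: σ_y = 434.0 MPa, ρ = 10300 kg/m³
  gray cast iron: σ_y = 129.6 MPa, ρ = 7224 kg/m³
  commercially pure titanium: σ_y = 246.0 MPa, ρ = 4535 kg/m³
  commercially pure titanium: M = 3.46×10⁻³
  molybdenum: M = 2.02×10⁻³
  gray cast iron: M = 1.58×10⁻³
The maximum is for commercially pure titanium.

commercially pure titanium, M = 3.46×10⁻³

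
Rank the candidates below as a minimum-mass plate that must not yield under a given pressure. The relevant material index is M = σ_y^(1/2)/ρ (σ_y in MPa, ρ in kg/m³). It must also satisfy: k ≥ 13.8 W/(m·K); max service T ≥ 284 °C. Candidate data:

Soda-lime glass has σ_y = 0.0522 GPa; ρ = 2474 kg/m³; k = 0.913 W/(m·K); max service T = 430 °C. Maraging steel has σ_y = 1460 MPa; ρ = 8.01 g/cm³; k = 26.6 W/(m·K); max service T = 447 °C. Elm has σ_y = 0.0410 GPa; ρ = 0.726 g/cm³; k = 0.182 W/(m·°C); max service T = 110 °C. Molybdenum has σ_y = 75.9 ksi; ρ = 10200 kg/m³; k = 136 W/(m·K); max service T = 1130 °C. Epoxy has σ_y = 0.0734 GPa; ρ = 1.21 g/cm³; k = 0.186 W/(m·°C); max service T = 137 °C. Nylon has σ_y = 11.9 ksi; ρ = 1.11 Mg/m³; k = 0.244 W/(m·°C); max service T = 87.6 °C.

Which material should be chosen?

maraging steel

Screen on constraints: k ≥ 13.8 W/(m·K); max service T ≥ 284 °C. Survivors: maraging steel, molybdenum.
Normalizing units and computing the index:
  maraging steel: σ_y = 1460 MPa, ρ = 8010 kg/m³
  molybdenum: σ_y = 523.3 MPa, ρ = 10200 kg/m³
  maraging steel: M = 4.77×10⁻³
  molybdenum: M = 2.24×10⁻³
Maraging steel has the largest M.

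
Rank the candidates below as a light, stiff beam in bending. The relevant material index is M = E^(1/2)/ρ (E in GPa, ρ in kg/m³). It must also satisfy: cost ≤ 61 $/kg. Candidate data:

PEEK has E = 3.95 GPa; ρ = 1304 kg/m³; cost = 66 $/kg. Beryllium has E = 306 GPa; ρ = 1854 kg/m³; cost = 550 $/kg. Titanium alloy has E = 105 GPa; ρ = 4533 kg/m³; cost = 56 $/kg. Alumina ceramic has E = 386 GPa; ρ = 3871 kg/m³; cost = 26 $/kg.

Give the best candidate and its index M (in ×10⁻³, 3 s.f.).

Screen on constraints: cost ≤ 61 $/kg. Survivors: titanium alloy, alumina ceramic.
Per-candidate index values:
  alumina ceramic: M = 5.08×10⁻³
  titanium alloy: M = 2.26×10⁻³
The maximum is for alumina ceramic.

alumina ceramic, M = 5.08×10⁻³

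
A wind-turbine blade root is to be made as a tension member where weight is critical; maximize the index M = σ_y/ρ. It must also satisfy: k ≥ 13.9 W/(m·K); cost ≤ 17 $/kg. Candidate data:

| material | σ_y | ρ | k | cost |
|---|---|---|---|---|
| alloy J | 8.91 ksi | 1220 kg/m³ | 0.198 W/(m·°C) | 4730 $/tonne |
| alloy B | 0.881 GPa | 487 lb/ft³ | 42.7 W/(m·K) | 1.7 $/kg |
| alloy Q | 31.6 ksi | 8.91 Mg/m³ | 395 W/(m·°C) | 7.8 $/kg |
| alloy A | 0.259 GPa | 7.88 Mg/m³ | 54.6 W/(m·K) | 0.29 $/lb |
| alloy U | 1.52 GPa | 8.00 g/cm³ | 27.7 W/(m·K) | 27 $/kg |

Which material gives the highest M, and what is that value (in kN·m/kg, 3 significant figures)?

alloy B, M = 113 kN·m/kg

Screen on constraints: k ≥ 13.9 W/(m·K); cost ≤ 17 $/kg. Survivors: alloy B, alloy Q, alloy A.
Convert each candidate to consistent units, then evaluate M:
  alloy B: σ_y = 881.0 MPa, ρ = 7801 kg/m³
  alloy Q: σ_y = 217.9 MPa, ρ = 8910 kg/m³
  alloy A: σ_y = 259.0 MPa, ρ = 7880 kg/m³
  alloy B: M = 113 kN·m/kg
  alloy A: M = 32.9 kN·m/kg
  alloy Q: M = 24.5 kN·m/kg
The maximum is for alloy B.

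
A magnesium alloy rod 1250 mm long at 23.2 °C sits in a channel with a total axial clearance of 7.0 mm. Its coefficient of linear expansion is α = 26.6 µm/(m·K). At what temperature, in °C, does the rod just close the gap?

α·L₀·ΔT = 7.0 mm ⇒ ΔT = 7.0 / (26.6×10⁻⁶ × 1250.0) = 210.5 K.
T = 23.2 + 210.5 = 233.7 °C.

234 °C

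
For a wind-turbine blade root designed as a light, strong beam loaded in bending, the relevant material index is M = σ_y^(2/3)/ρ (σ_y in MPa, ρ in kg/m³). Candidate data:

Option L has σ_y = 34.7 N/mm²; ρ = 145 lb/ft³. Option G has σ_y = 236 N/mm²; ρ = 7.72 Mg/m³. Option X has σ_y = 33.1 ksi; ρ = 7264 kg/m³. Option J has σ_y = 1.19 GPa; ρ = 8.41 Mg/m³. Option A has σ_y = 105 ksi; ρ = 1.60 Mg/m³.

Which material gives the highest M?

option A

In SI units:
  option L: σ_y = 34.70 MPa, ρ = 2323 kg/m³
  option G: σ_y = 236.0 MPa, ρ = 7720 kg/m³
  option X: σ_y = 228.2 MPa, ρ = 7264 kg/m³
  option J: σ_y = 1190 MPa, ρ = 8410 kg/m³
  option A: σ_y = 723.9 MPa, ρ = 1600 kg/m³
  option A: M = 50.4×10⁻³
  option J: M = 13.4×10⁻³
  option X: M = 5.14×10⁻³
  option G: M = 4.95×10⁻³
  option L: M = 4.58×10⁻³
Option A ranks first.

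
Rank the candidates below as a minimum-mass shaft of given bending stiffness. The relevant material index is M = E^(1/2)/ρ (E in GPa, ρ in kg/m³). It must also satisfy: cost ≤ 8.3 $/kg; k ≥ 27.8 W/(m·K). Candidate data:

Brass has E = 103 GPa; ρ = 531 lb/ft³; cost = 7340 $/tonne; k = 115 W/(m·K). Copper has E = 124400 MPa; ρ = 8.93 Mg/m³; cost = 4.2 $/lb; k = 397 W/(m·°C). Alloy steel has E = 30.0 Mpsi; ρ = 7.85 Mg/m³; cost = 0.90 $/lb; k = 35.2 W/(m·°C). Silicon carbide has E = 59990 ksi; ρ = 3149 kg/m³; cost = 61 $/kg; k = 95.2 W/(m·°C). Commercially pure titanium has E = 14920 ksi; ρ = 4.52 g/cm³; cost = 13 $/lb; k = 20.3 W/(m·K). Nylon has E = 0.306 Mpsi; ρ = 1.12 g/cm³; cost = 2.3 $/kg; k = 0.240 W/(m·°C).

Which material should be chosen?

alloy steel

Screen on constraints: cost ≤ 8.3 $/kg; k ≥ 27.8 W/(m·K). Survivors: brass, alloy steel.
After converting to SI:
  brass: E = 103.0 GPa, ρ = 8506 kg/m³
  alloy steel: E = 206.8 GPa, ρ = 7850 kg/m³
  alloy steel: M = 1.83×10⁻³
  brass: M = 1.19×10⁻³
Highest index: alloy steel.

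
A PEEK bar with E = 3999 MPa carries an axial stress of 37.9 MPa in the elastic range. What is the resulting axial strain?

9.48×10⁻³

E = 3999 MPa = 3.999 GPa = 3999 MPa.
ε = σ/E = 37.9 / 3999 = 9.48×10⁻³.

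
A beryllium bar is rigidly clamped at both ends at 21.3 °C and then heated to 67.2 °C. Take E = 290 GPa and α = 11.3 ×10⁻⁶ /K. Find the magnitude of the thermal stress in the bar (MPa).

150 MPa

ΔT = 45.90 K. Constrained thermal stress σ = E·α·ΔT = 290.0×10³ MPa × 11.3×10⁻⁶ × 45.90 = 150 MPa (compressive).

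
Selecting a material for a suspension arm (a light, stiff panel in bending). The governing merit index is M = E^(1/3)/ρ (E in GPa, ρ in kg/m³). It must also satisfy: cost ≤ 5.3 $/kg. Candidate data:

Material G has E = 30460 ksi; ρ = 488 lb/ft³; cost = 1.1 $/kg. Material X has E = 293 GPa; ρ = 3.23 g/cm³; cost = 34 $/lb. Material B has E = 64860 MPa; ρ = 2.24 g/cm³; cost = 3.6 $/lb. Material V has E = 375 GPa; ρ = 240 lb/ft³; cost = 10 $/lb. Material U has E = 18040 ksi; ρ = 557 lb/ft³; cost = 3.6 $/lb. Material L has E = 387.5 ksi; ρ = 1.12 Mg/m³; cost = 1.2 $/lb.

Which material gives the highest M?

material L

Screen on constraints: cost ≤ 5.3 $/kg. Survivors: material G, material L.
Normalizing units and computing the index:
  material G: E = 210.0 GPa, ρ = 7817 kg/m³
  material L: E = 2.672 GPa, ρ = 1120 kg/m³
  material L: M = 1.24×10⁻³
  material G: M = 0.760×10⁻³
Material L has the largest M.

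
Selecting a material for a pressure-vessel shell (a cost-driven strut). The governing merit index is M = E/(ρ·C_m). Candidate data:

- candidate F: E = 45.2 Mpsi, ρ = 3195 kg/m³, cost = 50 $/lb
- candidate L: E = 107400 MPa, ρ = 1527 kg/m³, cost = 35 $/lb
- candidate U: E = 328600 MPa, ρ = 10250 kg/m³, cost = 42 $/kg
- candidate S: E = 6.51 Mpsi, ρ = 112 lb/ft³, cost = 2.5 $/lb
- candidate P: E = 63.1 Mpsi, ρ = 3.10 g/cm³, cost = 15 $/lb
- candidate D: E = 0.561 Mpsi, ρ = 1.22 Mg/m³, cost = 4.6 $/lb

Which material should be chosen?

candidate S

Convert each candidate to consistent units, then evaluate M:
  candidate F: E = 311.6 GPa, ρ = 3195 kg/m³, cost = 110.2 $/kg
  candidate L: E = 107.4 GPa, ρ = 1527 kg/m³, cost = 77.16 $/kg
  candidate U: E = 328.6 GPa, ρ = 10250 kg/m³, cost = 42.00 $/kg
  candidate S: E = 44.88 GPa, ρ = 1794 kg/m³, cost = 5.511 $/kg
  candidate P: E = 435.1 GPa, ρ = 3100 kg/m³, cost = 33.07 $/kg
  candidate D: E = 3.868 GPa, ρ = 1220 kg/m³, cost = 10.14 $/kg
  candidate S: M = 4.54 MN·m per $
  candidate P: M = 4.24 MN·m per $
  candidate L: M = 0.912 MN·m per $
  candidate F: M = 0.885 MN·m per $
  candidate U: M = 0.763 MN·m per $
  candidate D: M = 0.313 MN·m per $
The maximum is for candidate S.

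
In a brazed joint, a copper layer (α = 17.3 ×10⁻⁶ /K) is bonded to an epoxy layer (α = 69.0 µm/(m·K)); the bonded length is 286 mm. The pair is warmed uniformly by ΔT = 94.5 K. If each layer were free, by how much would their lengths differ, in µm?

1400 µm

Δα = |17.3 − 69.0|×10⁻⁶/K = 51.7×10⁻⁶/K.
ΔL_mismatch = Δα·L·ΔT = 51.7×10⁻⁶ × 286.0 mm × 94.5 K = 1400 µm.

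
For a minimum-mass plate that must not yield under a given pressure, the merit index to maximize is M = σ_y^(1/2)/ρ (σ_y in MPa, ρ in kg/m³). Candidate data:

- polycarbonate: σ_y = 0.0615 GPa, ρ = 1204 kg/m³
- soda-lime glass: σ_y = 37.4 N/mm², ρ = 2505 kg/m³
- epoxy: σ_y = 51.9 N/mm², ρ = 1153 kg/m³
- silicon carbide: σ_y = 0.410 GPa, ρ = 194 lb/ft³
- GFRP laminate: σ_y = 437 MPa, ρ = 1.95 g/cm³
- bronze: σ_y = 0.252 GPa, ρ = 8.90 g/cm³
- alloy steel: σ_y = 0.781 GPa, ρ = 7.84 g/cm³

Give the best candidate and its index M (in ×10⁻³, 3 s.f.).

Convert each candidate to consistent units, then evaluate M:
  polycarbonate: σ_y = 61.50 MPa, ρ = 1204 kg/m³
  soda-lime glass: σ_y = 37.40 MPa, ρ = 2505 kg/m³
  epoxy: σ_y = 51.90 MPa, ρ = 1153 kg/m³
  silicon carbide: σ_y = 410.0 MPa, ρ = 3108 kg/m³
  GFRP laminate: σ_y = 437.0 MPa, ρ = 1950 kg/m³
  bronze: σ_y = 252.0 MPa, ρ = 8900 kg/m³
  alloy steel: σ_y = 781.0 MPa, ρ = 7840 kg/m³
  GFRP laminate: M = 10.7×10⁻³
  silicon carbide: M = 6.52×10⁻³
  polycarbonate: M = 6.51×10⁻³
  epoxy: M = 6.25×10⁻³
  alloy steel: M = 3.56×10⁻³
  soda-lime glass: M = 2.44×10⁻³
  bronze: M = 1.78×10⁻³
GFRP laminate has the largest M.

GFRP laminate, M = 10.7×10⁻³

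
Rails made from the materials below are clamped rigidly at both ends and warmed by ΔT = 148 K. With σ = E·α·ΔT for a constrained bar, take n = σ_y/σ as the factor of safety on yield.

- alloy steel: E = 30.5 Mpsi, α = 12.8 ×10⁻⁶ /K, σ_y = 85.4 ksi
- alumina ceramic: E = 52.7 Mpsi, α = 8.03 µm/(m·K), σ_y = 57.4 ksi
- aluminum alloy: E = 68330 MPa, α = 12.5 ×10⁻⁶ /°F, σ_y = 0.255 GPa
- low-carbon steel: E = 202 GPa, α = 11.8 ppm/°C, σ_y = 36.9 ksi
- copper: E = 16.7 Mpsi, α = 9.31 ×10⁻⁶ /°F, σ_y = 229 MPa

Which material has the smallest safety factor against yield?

Converting E to GPa, α to ×10⁻⁶/K, σ_y to MPa, then σ and n for each:
  alloy steel: E = 210.3, α = 12.8, σ_y = 588.8 → σ = 398 MPa, n = 1.48
  alumina ceramic: E = 363.4, α = 8.03, σ_y = 395.8 → σ = 432 MPa, n = 0.916
  aluminum alloy: E = 68.33, α = 22.5, σ_y = 255.0 → σ = 228 MPa, n = 1.12
  low-carbon steel: E = 202.0, α = 11.8, σ_y = 254.4 → σ = 353 MPa, n = 0.721
  copper: E = 115.1, α = 16.8, σ_y = 229.0 → σ = 286 MPa, n = 0.802
Smallest n: low-carbon steel with n = 0.721.

low-carbon steel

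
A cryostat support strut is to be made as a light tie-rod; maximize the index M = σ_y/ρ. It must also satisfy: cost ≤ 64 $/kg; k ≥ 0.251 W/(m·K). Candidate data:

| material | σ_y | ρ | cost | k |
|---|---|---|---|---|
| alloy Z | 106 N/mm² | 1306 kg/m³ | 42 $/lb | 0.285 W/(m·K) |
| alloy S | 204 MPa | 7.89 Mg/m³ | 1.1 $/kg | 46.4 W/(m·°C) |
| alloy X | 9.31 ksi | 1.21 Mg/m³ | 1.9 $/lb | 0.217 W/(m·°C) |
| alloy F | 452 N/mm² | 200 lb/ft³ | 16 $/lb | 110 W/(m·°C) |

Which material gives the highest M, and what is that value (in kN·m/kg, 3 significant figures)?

alloy F, M = 141 kN·m/kg

Screen on constraints: cost ≤ 64 $/kg; k ≥ 0.251 W/(m·K). Survivors: alloy S, alloy F.
In SI units:
  alloy S: σ_y = 204.0 MPa, ρ = 7890 kg/m³
  alloy F: σ_y = 452.0 MPa, ρ = 3204 kg/m³
  alloy F: M = 141 kN·m/kg
  alloy S: M = 25.9 kN·m/kg
The maximum is for alloy F.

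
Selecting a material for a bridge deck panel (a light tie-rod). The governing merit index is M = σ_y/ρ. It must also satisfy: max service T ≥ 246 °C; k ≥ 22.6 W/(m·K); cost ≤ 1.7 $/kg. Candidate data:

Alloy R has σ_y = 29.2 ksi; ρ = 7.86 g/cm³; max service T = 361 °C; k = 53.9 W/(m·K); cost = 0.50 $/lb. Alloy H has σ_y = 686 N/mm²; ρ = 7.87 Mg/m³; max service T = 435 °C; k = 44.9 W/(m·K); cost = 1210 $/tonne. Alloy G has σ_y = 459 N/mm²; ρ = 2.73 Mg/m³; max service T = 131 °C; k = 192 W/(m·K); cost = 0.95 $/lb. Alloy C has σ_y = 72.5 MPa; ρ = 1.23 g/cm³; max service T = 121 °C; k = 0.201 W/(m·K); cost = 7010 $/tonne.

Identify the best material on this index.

Screen on constraints: max service T ≥ 246 °C; k ≥ 22.6 W/(m·K); cost ≤ 1.7 $/kg. Survivors: alloy R, alloy H.
Normalizing units and computing the index:
  alloy R: σ_y = 201.3 MPa, ρ = 7860 kg/m³
  alloy H: σ_y = 686.0 MPa, ρ = 7870 kg/m³
  alloy H: M = 87.2 kN·m/kg
  alloy R: M = 25.6 kN·m/kg
Alloy H has the largest M.

alloy H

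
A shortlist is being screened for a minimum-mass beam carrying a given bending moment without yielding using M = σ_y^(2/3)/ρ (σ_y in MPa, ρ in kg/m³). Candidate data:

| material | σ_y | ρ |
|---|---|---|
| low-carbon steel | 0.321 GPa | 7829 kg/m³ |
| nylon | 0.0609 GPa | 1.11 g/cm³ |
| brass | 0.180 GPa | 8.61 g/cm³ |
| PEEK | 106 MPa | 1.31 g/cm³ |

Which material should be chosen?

PEEK

Putting every candidate on a common basis:
  low-carbon steel: σ_y = 321.0 MPa, ρ = 7829 kg/m³
  nylon: σ_y = 60.90 MPa, ρ = 1110 kg/m³
  brass: σ_y = 180.0 MPa, ρ = 8610 kg/m³
  PEEK: σ_y = 106.0 MPa, ρ = 1310 kg/m³
  PEEK: M = 17.1×10⁻³
  nylon: M = 13.9×10⁻³
  low-carbon steel: M = 5.99×10⁻³
  brass: M = 3.70×10⁻³
PEEK ranks first.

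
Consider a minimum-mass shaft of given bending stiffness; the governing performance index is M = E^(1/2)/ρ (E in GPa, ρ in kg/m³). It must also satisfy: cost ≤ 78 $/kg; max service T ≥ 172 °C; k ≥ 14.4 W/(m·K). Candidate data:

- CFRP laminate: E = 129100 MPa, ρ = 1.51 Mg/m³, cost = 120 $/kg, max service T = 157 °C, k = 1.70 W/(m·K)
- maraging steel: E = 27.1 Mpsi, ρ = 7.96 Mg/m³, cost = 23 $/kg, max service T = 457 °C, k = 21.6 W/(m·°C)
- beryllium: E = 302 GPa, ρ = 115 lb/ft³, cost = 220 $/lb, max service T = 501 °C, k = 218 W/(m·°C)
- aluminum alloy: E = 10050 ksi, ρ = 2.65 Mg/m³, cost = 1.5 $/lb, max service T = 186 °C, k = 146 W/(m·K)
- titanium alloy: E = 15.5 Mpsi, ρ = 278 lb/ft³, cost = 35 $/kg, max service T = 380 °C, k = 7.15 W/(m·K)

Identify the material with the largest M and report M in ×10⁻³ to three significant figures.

aluminum alloy, M = 3.14×10⁻³

Screen on constraints: cost ≤ 78 $/kg; max service T ≥ 172 °C; k ≥ 14.4 W/(m·K). Survivors: maraging steel, aluminum alloy.
In SI units:
  maraging steel: E = 186.8 GPa, ρ = 7960 kg/m³
  aluminum alloy: E = 69.29 GPa, ρ = 2650 kg/m³
  aluminum alloy: M = 3.14×10⁻³
  maraging steel: M = 1.72×10⁻³
The maximum is for aluminum alloy.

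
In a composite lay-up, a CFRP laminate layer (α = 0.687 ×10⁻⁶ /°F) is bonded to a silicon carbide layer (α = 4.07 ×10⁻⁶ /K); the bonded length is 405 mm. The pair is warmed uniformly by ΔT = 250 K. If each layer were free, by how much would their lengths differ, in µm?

CFRP laminate: α = 0.687×10⁻⁶/°F × 9/5 = 1.24×10⁻⁶/K.
Δα = |1.24 − 4.07|×10⁻⁶/K = 2.83×10⁻⁶/K.
ΔL_mismatch = Δα·L·ΔT = 2.83×10⁻⁶ × 405.0 mm × 250.0 K = 287 µm.

287 µm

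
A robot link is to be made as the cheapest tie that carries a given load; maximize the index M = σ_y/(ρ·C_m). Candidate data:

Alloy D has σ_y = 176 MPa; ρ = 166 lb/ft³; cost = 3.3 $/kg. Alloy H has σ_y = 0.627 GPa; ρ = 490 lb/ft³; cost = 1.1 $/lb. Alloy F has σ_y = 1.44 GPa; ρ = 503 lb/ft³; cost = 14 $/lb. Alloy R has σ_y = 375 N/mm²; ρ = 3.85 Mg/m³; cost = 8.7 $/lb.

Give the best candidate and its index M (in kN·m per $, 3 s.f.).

Normalizing units and computing the index:
  alloy D: σ_y = 176.0 MPa, ρ = 2659 kg/m³, cost = 3.300 $/kg
  alloy H: σ_y = 627.0 MPa, ρ = 7849 kg/m³, cost = 2.425 $/kg
  alloy F: σ_y = 1440 MPa, ρ = 8057 kg/m³, cost = 30.86 $/kg
  alloy R: σ_y = 375.0 MPa, ρ = 3850 kg/m³, cost = 19.18 $/kg
  alloy H: M = 32.9 kN·m per $
  alloy D: M = 20.1 kN·m per $
  alloy F: M = 5.79 kN·m per $
  alloy R: M = 5.08 kN·m per $
Alloy H ranks first.

alloy H, M = 32.9 kN·m per $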